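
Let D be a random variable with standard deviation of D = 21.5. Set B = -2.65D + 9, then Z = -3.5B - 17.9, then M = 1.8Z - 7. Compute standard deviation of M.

standard deviation of B = |-2.65|·21.5 = 56.975.
standard deviation of Z = |-3.5|·56.975 = 199.4125.
standard deviation of M = |1.8|·199.4125 = 358.9425.

standard deviation of M = 358.9425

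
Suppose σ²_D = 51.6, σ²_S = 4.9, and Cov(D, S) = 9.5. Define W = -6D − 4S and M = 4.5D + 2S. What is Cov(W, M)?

Cov(W, M) = -1717.4

By bilinearity, Cov(W, M) = ac·σ²_D + bd·σ²_S + (ad+bc)·Cov(D, S), with a=-6, b=-4, c=4.5, d=2.
ac·σ²_D = (-6)·4.5·51.6 = -1393.2
bd·σ²_S = (-4)·2·4.9 = -39.2
(ad+bc)·Cov(D, S) = (-30)·9.5 = -285
Cov(W, M) = -1393.2 + (-39.2) + (-285) = -1717.4.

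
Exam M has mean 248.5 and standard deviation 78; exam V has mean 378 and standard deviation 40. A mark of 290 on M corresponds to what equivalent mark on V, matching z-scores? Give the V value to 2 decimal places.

z = (290 − 248.5)/78 ≈ 0.5321.
V = 378 + z·40 = 378 + (290 − 248.5)·40/78 ≈ 399.28.

V = 399.28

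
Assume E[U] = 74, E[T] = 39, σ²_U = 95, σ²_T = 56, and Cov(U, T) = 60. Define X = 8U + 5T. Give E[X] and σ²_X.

E[X] = 8·E[U] + 5·E[T] = 8·74 + 5·39 = 787.
σ²_X = a²·σ²_U + b²·σ²_T + 2ab·Cov(U, T) with a = 8, b = 5.
= 8²·95 + 5²·56 + 2·8·5·60
= 6080 + 1400 + 4800 = 12280.

E[X] = 787, σ²_X = 12280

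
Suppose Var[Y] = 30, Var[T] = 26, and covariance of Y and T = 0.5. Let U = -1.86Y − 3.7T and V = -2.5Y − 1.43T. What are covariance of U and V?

covariance of U and V = 283.0209

By bilinearity, covariance of U and V = ac·Var[Y] + bd·Var[T] + (ad+bc)·covariance of Y and T, with a=-1.86, b=-3.7, c=-2.5, d=-1.43.
ac·Var[Y] = (-1.86)·(-2.5)·30 = 139.5
bd·Var[T] = (-3.7)·(-1.43)·26 = 137.566
(ad+bc)·covariance of Y and T = (11.9098)·0.5 = 5.9549
covariance of U and V = 139.5 + 137.566 + 5.9549 = 283.0209.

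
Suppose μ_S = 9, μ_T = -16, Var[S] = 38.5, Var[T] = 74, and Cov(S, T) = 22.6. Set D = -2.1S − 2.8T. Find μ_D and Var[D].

μ_D = 25.9, Var[D] = 1015.721

μ_D = (-2.1)·μ_S + (-2.8)·μ_T = (-2.1)·9 + (-2.8)·(-16) = 25.9.
Var[D] = a²·Var[S] + b²·Var[T] + 2ab·Cov(S, T) with a = -2.1, b = -2.8.
= (-2.1)²·38.5 + (-2.8)²·74 + 2·(-2.1)·(-2.8)·22.6
= 169.785 + 580.16 + 265.776 = 1015.721.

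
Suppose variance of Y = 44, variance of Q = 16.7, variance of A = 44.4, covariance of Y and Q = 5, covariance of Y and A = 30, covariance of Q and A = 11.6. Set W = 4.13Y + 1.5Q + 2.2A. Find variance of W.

variance of W = 1686.6446

variance of W = a²·variance of Y + b²·variance of Q + c²·variance of A + 2ab·covariance of Y and Q + 2ac·covariance of Y and A + 2bc·covariance of Q and A, with a = 4.13, b = 1.5, c = 2.2.
= 750.5036 + 37.575 + 214.896 + 61.95 + 545.16 + 76.56
= 1686.6446.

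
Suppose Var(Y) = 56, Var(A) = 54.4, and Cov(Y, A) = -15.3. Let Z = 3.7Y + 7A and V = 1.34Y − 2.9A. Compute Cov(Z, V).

Cov(Z, V) = -806.017

By bilinearity, Cov(Z, V) = ac·Var(Y) + bd·Var(A) + (ad+bc)·Cov(Y, A), with a=3.7, b=7, c=1.34, d=-2.9.
ac·Var(Y) = 3.7·1.34·56 = 277.648
bd·Var(A) = 7·(-2.9)·54.4 = -1104.32
(ad+bc)·Cov(Y, A) = (-1.35)·(-15.3) = 20.655
Cov(Z, V) = 277.648 + (-1104.32) + 20.655 = -806.017.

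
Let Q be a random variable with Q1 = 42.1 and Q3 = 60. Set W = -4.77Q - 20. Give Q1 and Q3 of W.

Q1(W) = -306.2, Q3(W) = -220.817

a = -4.77 < 0 reverses order: Q1(W) comes from Q3(Q), Q3(W) from Q1(Q).
Q1(W) = (-4.77)·60 + (-20) = -306.2; Q3(W) = (-4.77)·42.1 + (-20) = -220.817.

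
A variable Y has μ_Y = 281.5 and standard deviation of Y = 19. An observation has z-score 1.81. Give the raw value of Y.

Y = μ_Y + z·standard deviation of Y = 281.5 + 1.81·19 = 315.89.

Y = 315.89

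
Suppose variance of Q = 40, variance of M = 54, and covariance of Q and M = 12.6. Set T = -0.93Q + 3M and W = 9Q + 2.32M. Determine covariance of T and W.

By bilinearity, covariance of T and W = ac·variance of Q + bd·variance of M + (ad+bc)·covariance of Q and M, with a=-0.93, b=3, c=9, d=2.32.
ac·variance of Q = (-0.93)·9·40 = -334.8
bd·variance of M = 3·2.32·54 = 375.84
(ad+bc)·covariance of Q and M = (24.8424)·12.6 = 313.01424
covariance of T and W = -334.8 + 375.84 + 313.01424 = 354.05424.

covariance of T and W = 354.05424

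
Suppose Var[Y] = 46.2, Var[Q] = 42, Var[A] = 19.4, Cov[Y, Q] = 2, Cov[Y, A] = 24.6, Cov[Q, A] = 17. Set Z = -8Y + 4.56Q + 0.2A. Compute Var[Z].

Var[Z] = a²·Var[Y] + b²·Var[Q] + c²·Var[A] + 2ab·Cov[Y, Q] + 2ac·Cov[Y, A] + 2bc·Cov[Q, A], with a = -8, b = 4.56, c = 0.2.
= 2956.8 + 873.3312 + 0.776 + (-145.92) + (-78.72) + 31.008
= 3637.2752.

Var[Z] = 3637.2752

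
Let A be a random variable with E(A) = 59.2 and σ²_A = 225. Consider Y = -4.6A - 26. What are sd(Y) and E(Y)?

sd(Y) = 69, E(Y) = -298.32

Y = -4.6A - 26 is linear with a = -4.6, b = -26.
sd(A) = √225 = 15.
sd(Y) = |a|·sd(A) = |-4.6|·15 = 69.
E(Y) = a·E(A) + b = (-4.6)·59.2 + (-26) = -298.32.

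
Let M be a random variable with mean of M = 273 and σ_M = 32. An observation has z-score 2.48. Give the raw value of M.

M = mean of M + z·σ_M = 273 + 2.48·32 = 352.36.

M = 352.36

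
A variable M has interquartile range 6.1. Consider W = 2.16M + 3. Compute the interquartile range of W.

Under W = aM + b, IQR(W) = |a|·IQR(M) = |2.16|·6.1 = 13.176 (shifts cancel; spread scales by |a|).

IQR(W) = 13.176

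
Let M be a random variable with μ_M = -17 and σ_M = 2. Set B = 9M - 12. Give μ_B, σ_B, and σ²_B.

B = 9M - 12 is linear with a = 9, b = -12.
μ_B = a·μ_M + b = 9·(-17) + (-12) = -165.
σ_B = |a|·σ_M = |9|·2 = 18.
σ²_M = 2² = 4.
σ²_B = a²·σ²_M = 9²·4 = 324 (the additive constant -12 does not affect variance).

μ_B = -165, σ_B = 18, σ²_B = 324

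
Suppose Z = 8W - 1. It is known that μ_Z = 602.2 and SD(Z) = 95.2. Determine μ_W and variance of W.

μ_W = 75.4, variance of W = 141.61

From Z = 8W - 1: μ_Z = a·μ_W + b, so μ_W = (μ_Z − b)/a = (602.2 − (-1))/8 = 75.4.
variance of Z = 95.2² = 9063.04.
variance of Z = a²·variance of W, so variance of W = 9063.04/8² = 141.61.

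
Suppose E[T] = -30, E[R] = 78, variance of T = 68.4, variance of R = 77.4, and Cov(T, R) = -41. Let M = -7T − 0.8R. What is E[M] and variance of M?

E[M] = (-7)·E[T] + (-0.8)·E[R] = (-7)·(-30) + (-0.8)·78 = 147.6.
variance of M = a²·variance of T + b²·variance of R + 2ab·Cov(T, R) with a = -7, b = -0.8.
= (-7)²·68.4 + (-0.8)²·77.4 + 2·(-7)·(-0.8)·(-41)
= 3351.6 + 49.536 + (-459.2) = 2941.936.

E[M] = 147.6, variance of M = 2941.936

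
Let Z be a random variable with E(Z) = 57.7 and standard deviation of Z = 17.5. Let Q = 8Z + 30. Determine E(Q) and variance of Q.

E(Q) = 491.6, variance of Q = 19600

Q = 8Z + 30 is linear with a = 8, b = 30.
E(Q) = a·E(Z) + b = 8·57.7 + 30 = 491.6.
variance of Z = 17.5² = 306.25.
variance of Q = a²·variance of Z = 8²·306.25 = 19600 (the additive constant 30 does not affect variance).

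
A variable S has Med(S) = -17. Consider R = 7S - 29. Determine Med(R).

Med(R) = -148

A linear map preserves order up to sign, so Med(R) = a·Med(S) + b = 7·(-17) + (-29) = -148.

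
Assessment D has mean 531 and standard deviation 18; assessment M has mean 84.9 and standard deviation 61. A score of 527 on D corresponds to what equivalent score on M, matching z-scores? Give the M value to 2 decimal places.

M = 71.34

z = (527 − 531)/18 ≈ -0.2222.
M = 84.9 + z·61 = 84.9 + (527 − 531)·61/18 ≈ 71.34.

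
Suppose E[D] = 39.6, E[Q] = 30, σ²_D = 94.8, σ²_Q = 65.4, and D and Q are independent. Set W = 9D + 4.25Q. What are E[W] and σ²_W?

E[W] = 9·E[D] + 4.25·E[Q] = 9·39.6 + 4.25·30 = 483.9.
σ²_W = a²·σ²_D + b²·σ²_Q + 2ab·Cov[D, Q] with a = 9, b = 4.25.
Independence gives Cov[D, Q] = 0.
= 9²·94.8 + 4.25²·65.4 + 2·9·4.25·0
= 7678.8 + 1181.2875 + 0 = 8860.0875.

E[W] = 483.9, σ²_W = 8860.0875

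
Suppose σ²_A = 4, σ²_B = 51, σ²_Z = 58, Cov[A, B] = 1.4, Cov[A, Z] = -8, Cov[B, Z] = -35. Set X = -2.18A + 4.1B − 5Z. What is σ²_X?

σ²_X = a²·σ²_A + b²·σ²_B + c²·σ²_Z + 2ab·Cov[A, B] + 2ac·Cov[A, Z] + 2bc·Cov[B, Z], with a = -2.18, b = 4.1, c = -5.
= 19.0096 + 857.31 + 1450 + (-25.0264) + (-174.4) + 1435
= 3561.8932.

σ²_X = 3561.8932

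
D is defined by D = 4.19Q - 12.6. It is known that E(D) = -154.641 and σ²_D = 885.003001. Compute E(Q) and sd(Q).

From D = 4.19Q - 12.6: E(D) = a·E(Q) + b, so E(Q) = (E(D) − b)/a = (-154.641 − (-12.6))/4.19 = -33.9.
sd(D) = √885.003001 = 29.749.
sd(D) = |a|·sd(Q), so sd(Q) = 29.749/|4.19| = 7.1.

E(Q) = -33.9, sd(Q) = 7.1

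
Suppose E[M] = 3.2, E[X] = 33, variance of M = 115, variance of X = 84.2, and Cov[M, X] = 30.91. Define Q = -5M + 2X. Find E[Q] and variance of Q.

E[Q] = (-5)·E[M] + 2·E[X] = (-5)·3.2 + 2·33 = 50.
variance of Q = a²·variance of M + b²·variance of X + 2ab·Cov[M, X] with a = -5, b = 2.
= (-5)²·115 + 2²·84.2 + 2·(-5)·2·30.91
= 2875 + 336.8 + (-618.2) = 2593.6.

E[Q] = 50, variance of Q = 2593.6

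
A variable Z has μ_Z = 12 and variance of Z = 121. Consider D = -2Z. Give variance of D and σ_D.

D = -2Z is linear with a = -2, b = 0.
variance of D = a²·variance of Z = (-2)²·121 = 484.
σ_Z = √121 = 11.
σ_D = |a|·σ_Z = |-2|·11 = 22.

variance of D = 484, σ_D = 22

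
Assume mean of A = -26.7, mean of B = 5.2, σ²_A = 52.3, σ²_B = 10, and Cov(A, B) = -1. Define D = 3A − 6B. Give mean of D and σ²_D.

mean of D = -111.3, σ²_D = 866.7

mean of D = 3·mean of A + (-6)·mean of B = 3·(-26.7) + (-6)·5.2 = -111.3.
σ²_D = a²·σ²_A + b²·σ²_B + 2ab·Cov(A, B) with a = 3, b = -6.
= 3²·52.3 + (-6)²·10 + 2·3·(-6)·(-1)
= 470.7 + 360 + 36 = 866.7.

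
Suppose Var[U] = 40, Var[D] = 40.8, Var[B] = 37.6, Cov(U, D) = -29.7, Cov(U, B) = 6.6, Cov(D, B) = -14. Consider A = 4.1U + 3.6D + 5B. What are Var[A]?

Var[A] = a²·Var[U] + b²·Var[D] + c²·Var[B] + 2ab·Cov(U, D) + 2ac·Cov(U, B) + 2bc·Cov(D, B), with a = 4.1, b = 3.6, c = 5.
= 672.4 + 528.768 + 940 + (-876.744) + 270.6 + (-504)
= 1031.024.

Var[A] = 1031.024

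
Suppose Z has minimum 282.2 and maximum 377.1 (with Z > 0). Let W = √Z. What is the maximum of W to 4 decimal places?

√Z is increasing on this domain, so max(W) comes from max(Z) = 377.1: max(W) = √(377.1) ≈ 19.4191.

max(W) = 19.4191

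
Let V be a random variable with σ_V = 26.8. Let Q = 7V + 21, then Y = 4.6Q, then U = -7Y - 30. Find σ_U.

σ_Q = |7|·26.8 = 187.6.
σ_Y = |4.6|·187.6 = 862.96.
σ_U = |-7|·862.96 = 6040.72.

σ_U = 6040.72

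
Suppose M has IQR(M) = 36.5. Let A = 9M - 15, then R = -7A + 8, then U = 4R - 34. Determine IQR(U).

IQR(A) = |9|·36.5 = 328.5.
IQR(R) = |-7|·328.5 = 2299.5.
IQR(U) = |4|·2299.5 = 9198.

IQR(U) = 9198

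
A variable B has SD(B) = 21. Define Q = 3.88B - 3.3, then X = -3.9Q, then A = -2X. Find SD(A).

SD(Q) = |3.88|·21 = 81.48.
SD(X) = |-3.9|·81.48 = 317.772.
SD(A) = |-2|·317.772 = 635.544.

SD(A) = 635.544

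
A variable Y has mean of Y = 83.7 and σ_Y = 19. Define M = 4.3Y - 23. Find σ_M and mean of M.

σ_M = 81.7, mean of M = 336.91

M = 4.3Y - 23 is linear with a = 4.3, b = -23.
σ_M = |a|·σ_Y = |4.3|·19 = 81.7.
mean of M = a·mean of Y + b = 4.3·83.7 + (-23) = 336.91.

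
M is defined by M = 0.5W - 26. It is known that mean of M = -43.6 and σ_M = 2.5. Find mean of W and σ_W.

mean of W = -35.2, σ_W = 5

From M = 0.5W - 26: mean of M = a·mean of W + b, so mean of W = (mean of M − b)/a = (-43.6 − (-26))/0.5 = -35.2.
σ_M = |a|·σ_W, so σ_W = 2.5/|0.5| = 5.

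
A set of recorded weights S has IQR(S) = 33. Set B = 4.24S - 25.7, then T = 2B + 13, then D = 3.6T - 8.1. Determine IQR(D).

IQR(D) = 1007.424

IQR(B) = |4.24|·33 = 139.92.
IQR(T) = |2|·139.92 = 279.84.
IQR(D) = |3.6|·279.84 = 1007.424.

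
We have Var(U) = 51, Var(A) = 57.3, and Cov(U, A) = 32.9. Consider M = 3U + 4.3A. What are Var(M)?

Var(M) = a²·Var(U) + b²·Var(A) + 2ab·Cov(U, A) with a = 3, b = 4.3.
= 3²·51 + 4.3²·57.3 + 2·3·4.3·32.9
= 459 + 1059.477 + 848.82 = 2367.297.

Var(M) = 2367.297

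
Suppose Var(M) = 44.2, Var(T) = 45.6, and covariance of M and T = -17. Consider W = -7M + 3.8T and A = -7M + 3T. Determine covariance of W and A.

covariance of W and A = 3494.84

By bilinearity, covariance of W and A = ac·Var(M) + bd·Var(T) + (ad+bc)·covariance of M and T, with a=-7, b=3.8, c=-7, d=3.
ac·Var(M) = (-7)·(-7)·44.2 = 2165.8
bd·Var(T) = 3.8·3·45.6 = 519.84
(ad+bc)·covariance of M and T = (-47.6)·(-17) = 809.2
covariance of W and A = 2165.8 + 519.84 + 809.2 = 3494.84.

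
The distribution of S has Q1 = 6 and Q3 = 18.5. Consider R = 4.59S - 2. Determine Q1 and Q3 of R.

Q1(R) = 25.54, Q3(R) = 82.915

a = 4.59 > 0: Q1(R) = a·Q1(S)+b = 25.54, Q3(R) = a·Q3(S)+b = 82.915.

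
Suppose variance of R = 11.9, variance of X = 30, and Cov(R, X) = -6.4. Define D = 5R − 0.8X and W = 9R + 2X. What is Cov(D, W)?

By bilinearity, Cov(D, W) = ac·variance of R + bd·variance of X + (ad+bc)·Cov(R, X), with a=5, b=-0.8, c=9, d=2.
ac·variance of R = 5·9·11.9 = 535.5
bd·variance of X = (-0.8)·2·30 = -48
(ad+bc)·Cov(R, X) = (2.8)·(-6.4) = -17.92
Cov(D, W) = 535.5 + (-48) + (-17.92) = 469.58.

Cov(D, W) = 469.58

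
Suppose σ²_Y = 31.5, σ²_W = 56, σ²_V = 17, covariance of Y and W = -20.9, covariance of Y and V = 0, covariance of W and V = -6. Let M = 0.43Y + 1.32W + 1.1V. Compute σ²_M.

σ²_M = 82.81907

σ²_M = a²·σ²_Y + b²·σ²_W + c²·σ²_V + 2ab·covariance of Y and W + 2ac·covariance of Y and V + 2bc·covariance of W and V, with a = 0.43, b = 1.32, c = 1.1.
= 5.82435 + 97.5744 + 20.57 + (-23.72568) + 0 + (-17.424)
= 82.81907.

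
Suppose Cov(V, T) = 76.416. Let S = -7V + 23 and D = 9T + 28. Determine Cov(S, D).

Cov(S, D) = -4814.208

Cov(S, D) = a·c·Cov(V, T) = (-7)·9·76.416 = -4814.208. Additive constants drop out.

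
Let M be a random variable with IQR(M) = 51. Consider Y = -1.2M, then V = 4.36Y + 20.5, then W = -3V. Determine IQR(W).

IQR(Y) = |-1.2|·51 = 61.2.
IQR(V) = |4.36|·61.2 = 266.832.
IQR(W) = |-3|·266.832 = 800.496.

IQR(W) = 800.496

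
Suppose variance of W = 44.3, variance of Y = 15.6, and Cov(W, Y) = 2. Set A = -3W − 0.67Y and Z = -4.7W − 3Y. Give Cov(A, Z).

Cov(A, Z) = 680.284

By bilinearity, Cov(A, Z) = ac·variance of W + bd·variance of Y + (ad+bc)·Cov(W, Y), with a=-3, b=-0.67, c=-4.7, d=-3.
ac·variance of W = (-3)·(-4.7)·44.3 = 624.63
bd·variance of Y = (-0.67)·(-3)·15.6 = 31.356
(ad+bc)·Cov(W, Y) = (12.149)·2 = 24.298
Cov(A, Z) = 624.63 + 31.356 + 24.298 = 680.284.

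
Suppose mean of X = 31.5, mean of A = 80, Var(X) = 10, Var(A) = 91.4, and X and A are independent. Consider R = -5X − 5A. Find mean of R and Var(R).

mean of R = -557.5, Var(R) = 2535

mean of R = (-5)·mean of X + (-5)·mean of A = (-5)·31.5 + (-5)·80 = -557.5.
Var(R) = a²·Var(X) + b²·Var(A) + 2ab·covariance of X and A with a = -5, b = -5.
Independence gives covariance of X and A = 0.
= (-5)²·10 + (-5)²·91.4 + 2·(-5)·(-5)·0
= 250 + 2285 + 0 = 2535.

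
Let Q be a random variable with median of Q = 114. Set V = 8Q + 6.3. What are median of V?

A linear map preserves order up to sign, so median of V = a·median of Q + b = 8·114 + 6.3 = 918.3.

median of V = 918.3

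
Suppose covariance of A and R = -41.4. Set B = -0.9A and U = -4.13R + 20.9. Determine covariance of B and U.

covariance of B and U = -153.8838

covariance of B and U = a·c·covariance of A and R = (-0.9)·(-4.13)·(-41.4) = -153.8838. Additive constants drop out.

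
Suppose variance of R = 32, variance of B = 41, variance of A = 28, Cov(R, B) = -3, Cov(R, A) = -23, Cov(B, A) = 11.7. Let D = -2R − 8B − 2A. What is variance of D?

variance of D = 2958.4

variance of D = a²·variance of R + b²·variance of B + c²·variance of A + 2ab·Cov(R, B) + 2ac·Cov(R, A) + 2bc·Cov(B, A), with a = -2, b = -8, c = -2.
= 128 + 2624 + 112 + (-96) + (-184) + 374.4
= 2958.4.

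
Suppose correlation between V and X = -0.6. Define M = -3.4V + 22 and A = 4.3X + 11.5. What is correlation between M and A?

correlation between M and A = 0.6

Linear rescalings preserve |correlation|; the slopes -3.4 and 4.3 have opposite signs, so the correlation flips sign: correlation between M and A = −correlation between V and X = 0.6.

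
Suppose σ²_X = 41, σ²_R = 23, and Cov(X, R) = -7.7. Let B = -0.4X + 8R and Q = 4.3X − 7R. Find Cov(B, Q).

By bilinearity, Cov(B, Q) = ac·σ²_X + bd·σ²_R + (ad+bc)·Cov(X, R), with a=-0.4, b=8, c=4.3, d=-7.
ac·σ²_X = (-0.4)·4.3·41 = -70.52
bd·σ²_R = 8·(-7)·23 = -1288
(ad+bc)·Cov(X, R) = (37.2)·(-7.7) = -286.44
Cov(B, Q) = -70.52 + (-1288) + (-286.44) = -1644.96.

Cov(B, Q) = -1644.96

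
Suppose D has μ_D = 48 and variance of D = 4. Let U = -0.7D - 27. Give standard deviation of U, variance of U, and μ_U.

U = -0.7D - 27 is linear with a = -0.7, b = -27.
standard deviation of D = √4 = 2.
standard deviation of U = |a|·standard deviation of D = |-0.7|·2 = 1.4.
variance of U = a²·variance of D = (-0.7)²·4 = 1.96 (the additive constant -27 does not affect variance).
μ_U = a·μ_D + b = (-0.7)·48 + (-27) = -60.6.

standard deviation of U = 1.4, variance of U = 1.96, μ_U = -60.6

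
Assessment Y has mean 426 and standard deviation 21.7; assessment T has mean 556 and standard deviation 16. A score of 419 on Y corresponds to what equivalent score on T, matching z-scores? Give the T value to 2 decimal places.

z = (419 − 426)/21.7 ≈ -0.3226.
T = 556 + z·16 = 556 + (419 − 426)·16/21.7 ≈ 550.84.

T = 550.84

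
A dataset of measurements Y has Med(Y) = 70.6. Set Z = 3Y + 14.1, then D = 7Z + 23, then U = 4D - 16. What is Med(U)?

Med(U) = 6401.2

Med(Z) = 3·70.6 + 14.1 = 225.9.
Med(D) = 7·225.9 + 23 = 1604.3.
Med(U) = 4·1604.3 + (-16) = 6401.2.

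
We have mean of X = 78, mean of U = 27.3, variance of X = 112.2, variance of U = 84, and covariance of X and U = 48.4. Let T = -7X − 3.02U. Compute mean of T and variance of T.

mean of T = (-7)·mean of X + (-3.02)·mean of U = (-7)·78 + (-3.02)·27.3 = -628.446.
variance of T = a²·variance of X + b²·variance of U + 2ab·covariance of X and U with a = -7, b = -3.02.
= (-7)²·112.2 + (-3.02)²·84 + 2·(-7)·(-3.02)·48.4
= 5497.8 + 766.1136 + 2046.352 = 8310.2656.

mean of T = -628.446, variance of T = 8310.2656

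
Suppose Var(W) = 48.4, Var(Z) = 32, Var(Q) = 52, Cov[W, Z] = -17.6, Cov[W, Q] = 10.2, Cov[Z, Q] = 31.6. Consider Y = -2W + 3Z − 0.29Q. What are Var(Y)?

Var(Y) = a²·Var(W) + b²·Var(Z) + c²·Var(Q) + 2ab·Cov[W, Z] + 2ac·Cov[W, Q] + 2bc·Cov[Z, Q], with a = -2, b = 3, c = -0.29.
= 193.6 + 288 + 4.3732 + 211.2 + 11.832 + (-54.984)
= 654.0212.

Var(Y) = 654.0212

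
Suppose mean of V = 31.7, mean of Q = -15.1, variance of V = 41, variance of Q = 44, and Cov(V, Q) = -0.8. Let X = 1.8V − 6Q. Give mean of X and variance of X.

mean of X = 1.8·mean of V + (-6)·mean of Q = 1.8·31.7 + (-6)·(-15.1) = 147.66.
variance of X = a²·variance of V + b²·variance of Q + 2ab·Cov(V, Q) with a = 1.8, b = -6.
= 1.8²·41 + (-6)²·44 + 2·1.8·(-6)·(-0.8)
= 132.84 + 1584 + 17.28 = 1734.12.

mean of X = 147.66, variance of X = 1734.12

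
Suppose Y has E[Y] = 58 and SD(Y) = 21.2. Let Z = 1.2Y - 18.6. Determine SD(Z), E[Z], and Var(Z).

Z = 1.2Y - 18.6 is linear with a = 1.2, b = -18.6.
SD(Z) = |a|·SD(Y) = |1.2|·21.2 = 25.44.
E[Z] = a·E[Y] + b = 1.2·58 + (-18.6) = 51.
Var(Y) = 21.2² = 449.44.
Var(Z) = a²·Var(Y) = 1.2²·449.44 = 647.1936 (the additive constant -18.6 does not affect variance).

SD(Z) = 25.44, E[Z] = 51, Var(Z) = 647.1936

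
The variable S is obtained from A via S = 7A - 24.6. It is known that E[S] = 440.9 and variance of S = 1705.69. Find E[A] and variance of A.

From S = 7A - 24.6: E[S] = a·E[A] + b, so E[A] = (E[S] − b)/a = (440.9 − (-24.6))/7 = 66.5.
variance of S = a²·variance of A, so variance of A = 1705.69/7² = 34.81.

E[A] = 66.5, variance of A = 34.81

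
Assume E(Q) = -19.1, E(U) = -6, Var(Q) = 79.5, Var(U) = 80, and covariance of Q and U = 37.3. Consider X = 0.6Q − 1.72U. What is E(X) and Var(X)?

E(X) = -1.14, Var(X) = 188.3048

E(X) = 0.6·E(Q) + (-1.72)·E(U) = 0.6·(-19.1) + (-1.72)·(-6) = -1.14.
Var(X) = a²·Var(Q) + b²·Var(U) + 2ab·covariance of Q and U with a = 0.6, b = -1.72.
= 0.6²·79.5 + (-1.72)²·80 + 2·0.6·(-1.72)·37.3
= 28.62 + 236.672 + (-76.9872) = 188.3048.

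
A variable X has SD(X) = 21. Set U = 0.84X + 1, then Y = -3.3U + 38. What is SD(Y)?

SD(U) = |0.84|·21 = 17.64.
SD(Y) = |-3.3|·17.64 = 58.212.

SD(Y) = 58.212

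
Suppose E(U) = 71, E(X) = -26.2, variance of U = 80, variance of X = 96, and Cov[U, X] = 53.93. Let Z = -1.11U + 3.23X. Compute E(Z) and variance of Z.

E(Z) = -163.436, variance of Z = 713.415942

E(Z) = (-1.11)·E(U) + 3.23·E(X) = (-1.11)·71 + 3.23·(-26.2) = -163.436.
variance of Z = a²·variance of U + b²·variance of X + 2ab·Cov[U, X] with a = -1.11, b = 3.23.
= (-1.11)²·80 + 3.23²·96 + 2·(-1.11)·3.23·53.93
= 98.568 + 1001.5584 + (-386.710458) = 713.415942.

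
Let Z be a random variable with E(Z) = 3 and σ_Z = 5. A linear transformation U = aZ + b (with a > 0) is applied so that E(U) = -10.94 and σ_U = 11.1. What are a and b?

a = 2.22, b = -17.6

σ_U = a·σ_Z (a > 0), so a = 11.1/5 = 2.22.
E(U) = a·E(Z) + b, so b = -10.94 − 2.22·3 = -17.6.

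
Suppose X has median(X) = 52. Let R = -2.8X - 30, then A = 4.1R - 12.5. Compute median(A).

median(R) = (-2.8)·52 + (-30) = -175.6.
median(A) = 4.1·(-175.6) + (-12.5) = -732.46.

median(A) = -732.46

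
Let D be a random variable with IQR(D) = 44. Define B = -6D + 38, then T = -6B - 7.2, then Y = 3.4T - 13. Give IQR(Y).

IQR(B) = |-6|·44 = 264.
IQR(T) = |-6|·264 = 1584.
IQR(Y) = |3.4|·1584 = 5385.6.

IQR(Y) = 5385.6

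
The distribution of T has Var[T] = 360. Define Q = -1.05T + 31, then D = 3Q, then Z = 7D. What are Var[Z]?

Var[Z] = 175032.9

Var[Q] = (-1.05)²·360 = 396.9.
Var[D] = 3²·396.9 = 3572.1.
Var[Z] = 7²·3572.1 = 175032.9.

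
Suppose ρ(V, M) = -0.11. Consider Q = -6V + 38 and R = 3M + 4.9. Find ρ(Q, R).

ρ(Q, R) = 0.11

Linear rescalings preserve |correlation|; the slopes -6 and 3 have opposite signs, so the correlation flips sign: ρ(Q, R) = −ρ(V, M) = 0.11.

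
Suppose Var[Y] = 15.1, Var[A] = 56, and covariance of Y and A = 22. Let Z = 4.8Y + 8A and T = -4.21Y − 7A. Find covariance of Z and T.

covariance of Z and T = -4921.3008

By bilinearity, covariance of Z and T = ac·Var[Y] + bd·Var[A] + (ad+bc)·covariance of Y and A, with a=4.8, b=8, c=-4.21, d=-7.
ac·Var[Y] = 4.8·(-4.21)·15.1 = -305.1408
bd·Var[A] = 8·(-7)·56 = -3136
(ad+bc)·covariance of Y and A = (-67.28)·22 = -1480.16
covariance of Z and T = -305.1408 + (-3136) + (-1480.16) = -4921.3008.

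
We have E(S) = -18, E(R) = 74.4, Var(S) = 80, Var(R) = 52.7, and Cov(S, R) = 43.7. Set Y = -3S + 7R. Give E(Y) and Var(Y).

E(Y) = 574.8, Var(Y) = 1466.9

E(Y) = (-3)·E(S) + 7·E(R) = (-3)·(-18) + 7·74.4 = 574.8.
Var(Y) = a²·Var(S) + b²·Var(R) + 2ab·Cov(S, R) with a = -3, b = 7.
= (-3)²·80 + 7²·52.7 + 2·(-3)·7·43.7
= 720 + 2582.3 + (-1835.4) = 1466.9.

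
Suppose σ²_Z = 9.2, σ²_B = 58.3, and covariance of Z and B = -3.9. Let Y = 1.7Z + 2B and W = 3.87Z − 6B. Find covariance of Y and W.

covariance of Y and W = -629.4792

By bilinearity, covariance of Y and W = ac·σ²_Z + bd·σ²_B + (ad+bc)·covariance of Z and B, with a=1.7, b=2, c=3.87, d=-6.
ac·σ²_Z = 1.7·3.87·9.2 = 60.5268
bd·σ²_B = 2·(-6)·58.3 = -699.6
(ad+bc)·covariance of Z and B = (-2.46)·(-3.9) = 9.594
covariance of Y and W = 60.5268 + (-699.6) + 9.594 = -629.4792.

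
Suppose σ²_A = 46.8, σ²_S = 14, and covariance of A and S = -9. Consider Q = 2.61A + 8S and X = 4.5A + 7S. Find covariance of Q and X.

covariance of Q and X = 845.236

By bilinearity, covariance of Q and X = ac·σ²_A + bd·σ²_S + (ad+bc)·covariance of A and S, with a=2.61, b=8, c=4.5, d=7.
ac·σ²_A = 2.61·4.5·46.8 = 549.666
bd·σ²_S = 8·7·14 = 784
(ad+bc)·covariance of A and S = (54.27)·(-9) = -488.43
covariance of Q and X = 549.666 + 784 + (-488.43) = 845.236.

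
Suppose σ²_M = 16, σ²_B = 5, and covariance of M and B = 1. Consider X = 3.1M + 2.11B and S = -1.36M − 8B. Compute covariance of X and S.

covariance of X and S = -179.5256

By bilinearity, covariance of X and S = ac·σ²_M + bd·σ²_B + (ad+bc)·covariance of M and B, with a=3.1, b=2.11, c=-1.36, d=-8.
ac·σ²_M = 3.1·(-1.36)·16 = -67.456
bd·σ²_B = 2.11·(-8)·5 = -84.4
(ad+bc)·covariance of M and B = (-27.6696)·1 = -27.6696
covariance of X and S = -67.456 + (-84.4) + (-27.6696) = -179.5256.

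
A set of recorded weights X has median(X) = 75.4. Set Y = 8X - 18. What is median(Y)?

A linear map preserves order up to sign, so median(Y) = a·median(X) + b = 8·75.4 + (-18) = 585.2.

median(Y) = 585.2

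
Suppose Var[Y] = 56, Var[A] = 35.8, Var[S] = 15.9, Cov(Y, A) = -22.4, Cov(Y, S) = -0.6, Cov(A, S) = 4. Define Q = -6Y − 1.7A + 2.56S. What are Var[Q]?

Var[Q] = 1750.32024

Var[Q] = a²·Var[Y] + b²·Var[A] + c²·Var[S] + 2ab·Cov(Y, A) + 2ac·Cov(Y, S) + 2bc·Cov(A, S), with a = -6, b = -1.7, c = 2.56.
= 2016 + 103.462 + 104.20224 + (-456.96) + 18.432 + (-34.816)
= 1750.32024.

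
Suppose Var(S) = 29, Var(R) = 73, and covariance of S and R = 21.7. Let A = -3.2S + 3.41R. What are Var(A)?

Var(A) = 672.2305

Var(A) = a²·Var(S) + b²·Var(R) + 2ab·covariance of S and R with a = -3.2, b = 3.41.
= (-3.2)²·29 + 3.41²·73 + 2·(-3.2)·3.41·21.7
= 296.96 + 848.8513 + (-473.5808) = 672.2305.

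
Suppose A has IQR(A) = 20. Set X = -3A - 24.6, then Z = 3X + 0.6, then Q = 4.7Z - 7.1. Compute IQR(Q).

IQR(X) = |-3|·20 = 60.
IQR(Z) = |3|·60 = 180.
IQR(Q) = |4.7|·180 = 846.

IQR(Q) = 846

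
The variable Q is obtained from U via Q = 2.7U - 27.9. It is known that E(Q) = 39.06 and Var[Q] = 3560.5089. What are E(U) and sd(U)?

From Q = 2.7U - 27.9: E(Q) = a·E(U) + b, so E(U) = (E(Q) − b)/a = (39.06 − (-27.9))/2.7 = 24.8.
sd(Q) = √3560.5089 = 59.67.
sd(Q) = |a|·sd(U), so sd(U) = 59.67/|2.7| = 22.1.

E(U) = 24.8, sd(U) = 22.1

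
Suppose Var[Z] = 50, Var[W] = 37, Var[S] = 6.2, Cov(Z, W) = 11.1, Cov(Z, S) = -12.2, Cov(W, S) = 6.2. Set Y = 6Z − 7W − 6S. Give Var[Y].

Var[Y] = 4303

Var[Y] = a²·Var[Z] + b²·Var[W] + c²·Var[S] + 2ab·Cov(Z, W) + 2ac·Cov(Z, S) + 2bc·Cov(W, S), with a = 6, b = -7, c = -6.
= 1800 + 1813 + 223.2 + (-932.4) + 878.4 + 520.8
= 4303.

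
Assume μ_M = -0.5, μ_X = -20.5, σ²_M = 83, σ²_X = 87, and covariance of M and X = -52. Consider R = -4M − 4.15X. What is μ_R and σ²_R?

μ_R = (-4)·μ_M + (-4.15)·μ_X = (-4)·(-0.5) + (-4.15)·(-20.5) = 87.075.
σ²_R = a²·σ²_M + b²·σ²_X + 2ab·covariance of M and X with a = -4, b = -4.15.
= (-4)²·83 + (-4.15)²·87 + 2·(-4)·(-4.15)·(-52)
= 1328 + 1498.3575 + (-1726.4) = 1099.9575.

μ_R = 87.075, σ²_R = 1099.9575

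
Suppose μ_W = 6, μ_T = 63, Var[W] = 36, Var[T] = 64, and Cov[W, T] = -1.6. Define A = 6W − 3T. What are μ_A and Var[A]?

μ_A = 6·μ_W + (-3)·μ_T = 6·6 + (-3)·63 = -153.
Var[A] = a²·Var[W] + b²·Var[T] + 2ab·Cov[W, T] with a = 6, b = -3.
= 6²·36 + (-3)²·64 + 2·6·(-3)·(-1.6)
= 1296 + 576 + 57.6 = 1929.6.

μ_A = -153, Var[A] = 1929.6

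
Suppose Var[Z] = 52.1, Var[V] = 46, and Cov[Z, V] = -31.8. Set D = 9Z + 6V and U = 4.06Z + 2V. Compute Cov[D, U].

Cov[D, U] = 1108.686

By bilinearity, Cov[D, U] = ac·Var[Z] + bd·Var[V] + (ad+bc)·Cov[Z, V], with a=9, b=6, c=4.06, d=2.
ac·Var[Z] = 9·4.06·52.1 = 1903.734
bd·Var[V] = 6·2·46 = 552
(ad+bc)·Cov[Z, V] = (42.36)·(-31.8) = -1347.048
Cov[D, U] = 1903.734 + 552 + (-1347.048) = 1108.686.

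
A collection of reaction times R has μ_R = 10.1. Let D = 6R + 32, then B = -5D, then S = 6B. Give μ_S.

μ_S = -2778

μ_D = 6·10.1 + 32 = 92.6.
μ_B = (-5)·92.6 = -463.
μ_S = 6·(-463) = -2778.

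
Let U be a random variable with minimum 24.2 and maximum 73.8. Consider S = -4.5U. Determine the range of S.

Range(S) = 223.2

Range of U = 73.8 − 24.2 = 49.6.
Range(S) = |a|·Range(U) = |-4.5|·49.6 = 223.2.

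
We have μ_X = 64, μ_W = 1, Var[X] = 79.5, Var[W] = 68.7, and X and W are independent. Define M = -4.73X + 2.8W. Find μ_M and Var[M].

μ_M = -299.92, Var[M] = 2317.25355

μ_M = (-4.73)·μ_X + 2.8·μ_W = (-4.73)·64 + 2.8·1 = -299.92.
Var[M] = a²·Var[X] + b²·Var[W] + 2ab·covariance of X and W with a = -4.73, b = 2.8.
Independence gives covariance of X and W = 0.
= (-4.73)²·79.5 + 2.8²·68.7 + 2·(-4.73)·2.8·0
= 1778.64555 + 538.608 + 0 = 2317.25355.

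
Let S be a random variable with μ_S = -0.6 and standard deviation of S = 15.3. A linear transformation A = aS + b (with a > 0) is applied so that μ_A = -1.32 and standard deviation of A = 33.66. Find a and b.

a = 2.2, b = 0

standard deviation of A = a·standard deviation of S (a > 0), so a = 33.66/15.3 = 2.2.
μ_A = a·μ_S + b, so b = -1.32 − 2.2·(-0.6) = 0.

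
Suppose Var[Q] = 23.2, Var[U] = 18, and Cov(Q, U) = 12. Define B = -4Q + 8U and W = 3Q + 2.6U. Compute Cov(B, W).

Cov(B, W) = 259.2

By bilinearity, Cov(B, W) = ac·Var[Q] + bd·Var[U] + (ad+bc)·Cov(Q, U), with a=-4, b=8, c=3, d=2.6.
ac·Var[Q] = (-4)·3·23.2 = -278.4
bd·Var[U] = 8·2.6·18 = 374.4
(ad+bc)·Cov(Q, U) = (13.6)·12 = 163.2
Cov(B, W) = -278.4 + 374.4 + 163.2 = 259.2.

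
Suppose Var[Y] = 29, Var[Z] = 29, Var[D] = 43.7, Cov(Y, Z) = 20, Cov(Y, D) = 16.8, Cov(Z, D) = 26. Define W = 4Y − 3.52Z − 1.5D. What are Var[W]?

Var[W] = 431.4066

Var[W] = a²·Var[Y] + b²·Var[Z] + c²·Var[D] + 2ab·Cov(Y, Z) + 2ac·Cov(Y, D) + 2bc·Cov(Z, D), with a = 4, b = -3.52, c = -1.5.
= 464 + 359.3216 + 98.325 + (-563.2) + (-201.6) + 274.56
= 431.4066.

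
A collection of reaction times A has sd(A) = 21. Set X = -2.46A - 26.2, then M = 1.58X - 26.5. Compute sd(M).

sd(X) = |-2.46|·21 = 51.66.
sd(M) = |1.58|·51.66 = 81.6228.

sd(M) = 81.6228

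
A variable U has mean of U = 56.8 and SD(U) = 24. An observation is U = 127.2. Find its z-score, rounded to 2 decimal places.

z = (U − mean of U) / SD(U) = (127.2 − 56.8) / 24 ≈ 2.93.

z = 2.93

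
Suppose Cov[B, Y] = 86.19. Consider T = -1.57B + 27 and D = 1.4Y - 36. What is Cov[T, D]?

Cov[T, D] = a·c·Cov[B, Y] = (-1.57)·1.4·86.19 = -189.44562. Additive constants drop out.

Cov[T, D] = -189.44562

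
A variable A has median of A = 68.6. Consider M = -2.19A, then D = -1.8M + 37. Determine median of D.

median of D = 307.4212

median of M = (-2.19)·68.6 = -150.234.
median of D = (-1.8)·(-150.234) + 37 = 307.4212.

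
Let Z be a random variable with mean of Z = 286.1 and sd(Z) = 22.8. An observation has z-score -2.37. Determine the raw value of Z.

Z = 232.064

Z = mean of Z + z·sd(Z) = 286.1 + (-2.37)·22.8 = 232.064.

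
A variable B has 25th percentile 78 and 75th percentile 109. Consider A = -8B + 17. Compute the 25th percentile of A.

Since a = -8 < 0 the transformation is decreasing, reversing order: the 25th percentile of A corresponds to the 75th percentile of B.
So P_{25}(A) = a·P_{75}(B) + b = (-8)·109 + 17 = -855.

25th percentile of A = -855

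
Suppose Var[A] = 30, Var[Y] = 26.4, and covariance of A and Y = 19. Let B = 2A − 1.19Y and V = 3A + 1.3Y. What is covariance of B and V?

By bilinearity, covariance of B and V = ac·Var[A] + bd·Var[Y] + (ad+bc)·covariance of A and Y, with a=2, b=-1.19, c=3, d=1.3.
ac·Var[A] = 2·3·30 = 180
bd·Var[Y] = (-1.19)·1.3·26.4 = -40.8408
(ad+bc)·covariance of A and Y = (-0.97)·19 = -18.43
covariance of B and V = 180 + (-40.8408) + (-18.43) = 120.7292.

covariance of B and V = 120.7292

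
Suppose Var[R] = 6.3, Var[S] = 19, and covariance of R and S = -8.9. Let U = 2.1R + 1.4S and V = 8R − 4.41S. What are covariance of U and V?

covariance of U and V = -28.7231

By bilinearity, covariance of U and V = ac·Var[R] + bd·Var[S] + (ad+bc)·covariance of R and S, with a=2.1, b=1.4, c=8, d=-4.41.
ac·Var[R] = 2.1·8·6.3 = 105.84
bd·Var[S] = 1.4·(-4.41)·19 = -117.306
(ad+bc)·covariance of R and S = (1.939)·(-8.9) = -17.2571
covariance of U and V = 105.84 + (-117.306) + (-17.2571) = -28.7231.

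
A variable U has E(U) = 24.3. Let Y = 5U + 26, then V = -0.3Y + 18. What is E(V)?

E(Y) = 5·24.3 + 26 = 147.5.
E(V) = (-0.3)·147.5 + 18 = -26.25.

E(V) = -26.25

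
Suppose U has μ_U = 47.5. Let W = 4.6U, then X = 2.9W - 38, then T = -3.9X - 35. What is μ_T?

μ_W = 4.6·47.5 = 218.5.
μ_X = 2.9·218.5 + (-38) = 595.65.
μ_T = (-3.9)·595.65 + (-35) = -2358.035.

μ_T = -2358.035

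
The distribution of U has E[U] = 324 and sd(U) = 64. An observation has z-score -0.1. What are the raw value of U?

U = E[U] + z·sd(U) = 324 + (-0.1)·64 = 317.6.

U = 317.6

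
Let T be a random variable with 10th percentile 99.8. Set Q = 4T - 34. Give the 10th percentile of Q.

Since a = 4 > 0 the transformation is increasing, so the 10th percentile of Q = a·(P_{10} of T) + b = 4·99.8 + (-34) = 365.2.

10th percentile of Q = 365.2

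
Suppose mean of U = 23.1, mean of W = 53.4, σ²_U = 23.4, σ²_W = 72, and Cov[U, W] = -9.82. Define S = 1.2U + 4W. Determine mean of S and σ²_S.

mean of S = 1.2·mean of U + 4·mean of W = 1.2·23.1 + 4·53.4 = 241.32.
σ²_S = a²·σ²_U + b²·σ²_W + 2ab·Cov[U, W] with a = 1.2, b = 4.
= 1.2²·23.4 + 4²·72 + 2·1.2·4·(-9.82)
= 33.696 + 1152 + (-94.272) = 1091.424.

mean of S = 241.32, σ²_S = 1091.424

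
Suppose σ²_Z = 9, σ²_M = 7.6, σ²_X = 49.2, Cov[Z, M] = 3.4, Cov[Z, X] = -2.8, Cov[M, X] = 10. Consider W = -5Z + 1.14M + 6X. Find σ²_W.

σ²_W = a²·σ²_Z + b²·σ²_M + c²·σ²_X + 2ab·Cov[Z, M] + 2ac·Cov[Z, X] + 2bc·Cov[M, X], with a = -5, b = 1.14, c = 6.
= 225 + 9.87696 + 1771.2 + (-38.76) + 168 + 136.8
= 2272.11696.

σ²_W = 2272.11696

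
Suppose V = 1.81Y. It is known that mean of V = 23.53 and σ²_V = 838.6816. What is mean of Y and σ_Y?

mean of Y = 13, σ_Y = 16

From V = 1.81Y: mean of V = a·mean of Y + b, so mean of Y = (mean of V − b)/a = (23.53 − 0)/1.81 = 13.
σ_V = √838.6816 = 28.96.
σ_V = |a|·σ_Y, so σ_Y = 28.96/|1.81| = 16.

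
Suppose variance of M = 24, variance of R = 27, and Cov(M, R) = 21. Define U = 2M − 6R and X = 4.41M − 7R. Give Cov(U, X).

By bilinearity, Cov(U, X) = ac·variance of M + bd·variance of R + (ad+bc)·Cov(M, R), with a=2, b=-6, c=4.41, d=-7.
ac·variance of M = 2·4.41·24 = 211.68
bd·variance of R = (-6)·(-7)·27 = 1134
(ad+bc)·Cov(M, R) = (-40.46)·21 = -849.66
Cov(U, X) = 211.68 + 1134 + (-849.66) = 496.02.

Cov(U, X) = 496.02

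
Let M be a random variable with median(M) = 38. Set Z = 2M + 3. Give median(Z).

median(Z) = 79

A linear map preserves order up to sign, so median(Z) = a·median(M) + b = 2·38 + 3 = 79.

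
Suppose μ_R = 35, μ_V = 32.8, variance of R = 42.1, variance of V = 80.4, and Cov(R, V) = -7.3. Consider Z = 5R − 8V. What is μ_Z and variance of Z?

μ_Z = -87.4, variance of Z = 6782.1

μ_Z = 5·μ_R + (-8)·μ_V = 5·35 + (-8)·32.8 = -87.4.
variance of Z = a²·variance of R + b²·variance of V + 2ab·Cov(R, V) with a = 5, b = -8.
= 5²·42.1 + (-8)²·80.4 + 2·5·(-8)·(-7.3)
= 1052.5 + 5145.6 + 584 = 6782.1.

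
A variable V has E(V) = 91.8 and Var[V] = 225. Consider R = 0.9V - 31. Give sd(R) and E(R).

sd(R) = 13.5, E(R) = 51.62

R = 0.9V - 31 is linear with a = 0.9, b = -31.
sd(V) = √225 = 15.
sd(R) = |a|·sd(V) = |0.9|·15 = 13.5.
E(R) = a·E(V) + b = 0.9·91.8 + (-31) = 51.62.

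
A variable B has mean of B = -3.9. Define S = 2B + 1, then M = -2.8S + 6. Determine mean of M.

mean of M = 25.04

mean of S = 2·(-3.9) + 1 = -6.8.
mean of M = (-2.8)·(-6.8) + 6 = 25.04.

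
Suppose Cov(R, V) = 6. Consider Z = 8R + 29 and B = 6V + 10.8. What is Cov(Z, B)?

Cov(Z, B) = a·c·Cov(R, V) = 8·6·6 = 288. Additive constants drop out.

Cov(Z, B) = 288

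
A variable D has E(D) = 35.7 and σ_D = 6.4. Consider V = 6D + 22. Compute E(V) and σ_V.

V = 6D + 22 is linear with a = 6, b = 22.
E(V) = a·E(D) + b = 6·35.7 + 22 = 236.2.
σ_V = |a|·σ_D = |6|·6.4 = 38.4.

E(V) = 236.2, σ_V = 38.4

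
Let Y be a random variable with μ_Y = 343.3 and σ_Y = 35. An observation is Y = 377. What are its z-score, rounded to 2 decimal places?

z = 0.96

z = (Y − μ_Y) / σ_Y = (377 − 343.3) / 35 ≈ 0.96.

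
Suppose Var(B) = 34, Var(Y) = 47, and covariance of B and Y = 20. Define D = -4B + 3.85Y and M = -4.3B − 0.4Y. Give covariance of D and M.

By bilinearity, covariance of D and M = ac·Var(B) + bd·Var(Y) + (ad+bc)·covariance of B and Y, with a=-4, b=3.85, c=-4.3, d=-0.4.
ac·Var(B) = (-4)·(-4.3)·34 = 584.8
bd·Var(Y) = 3.85·(-0.4)·47 = -72.38
(ad+bc)·covariance of B and Y = (-14.955)·20 = -299.1
covariance of D and M = 584.8 + (-72.38) + (-299.1) = 213.32.

covariance of D and M = 213.32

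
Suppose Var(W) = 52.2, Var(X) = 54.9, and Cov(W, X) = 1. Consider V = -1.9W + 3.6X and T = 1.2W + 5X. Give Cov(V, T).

Cov(V, T) = 864.004

By bilinearity, Cov(V, T) = ac·Var(W) + bd·Var(X) + (ad+bc)·Cov(W, X), with a=-1.9, b=3.6, c=1.2, d=5.
ac·Var(W) = (-1.9)·1.2·52.2 = -119.016
bd·Var(X) = 3.6·5·54.9 = 988.2
(ad+bc)·Cov(W, X) = (-5.18)·1 = -5.18
Cov(V, T) = -119.016 + 988.2 + (-5.18) = 864.004.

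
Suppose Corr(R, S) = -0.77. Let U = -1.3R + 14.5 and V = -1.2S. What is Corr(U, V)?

Linear rescalings preserve correlation up to sign; here the slopes -1.3 and -1.2 have the same sign, so Corr(U, V) = Corr(R, S) = -0.77.

Corr(U, V) = -0.77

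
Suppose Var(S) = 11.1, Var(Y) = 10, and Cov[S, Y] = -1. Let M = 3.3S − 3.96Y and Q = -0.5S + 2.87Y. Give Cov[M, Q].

By bilinearity, Cov[M, Q] = ac·Var(S) + bd·Var(Y) + (ad+bc)·Cov[S, Y], with a=3.3, b=-3.96, c=-0.5, d=2.87.
ac·Var(S) = 3.3·(-0.5)·11.1 = -18.315
bd·Var(Y) = (-3.96)·2.87·10 = -113.652
(ad+bc)·Cov[S, Y] = (11.451)·(-1) = -11.451
Cov[M, Q] = -18.315 + (-113.652) + (-11.451) = -143.418.

Cov[M, Q] = -143.418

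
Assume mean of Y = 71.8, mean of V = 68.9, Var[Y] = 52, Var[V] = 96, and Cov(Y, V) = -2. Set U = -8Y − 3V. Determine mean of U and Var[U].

mean of U = -781.1, Var[U] = 4096

mean of U = (-8)·mean of Y + (-3)·mean of V = (-8)·71.8 + (-3)·68.9 = -781.1.
Var[U] = a²·Var[Y] + b²·Var[V] + 2ab·Cov(Y, V) with a = -8, b = -3.
= (-8)²·52 + (-3)²·96 + 2·(-8)·(-3)·(-2)
= 3328 + 864 + (-96) = 4096.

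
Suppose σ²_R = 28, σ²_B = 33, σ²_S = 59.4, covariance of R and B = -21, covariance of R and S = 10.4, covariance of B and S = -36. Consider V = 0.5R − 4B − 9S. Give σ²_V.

σ²_V = a²·σ²_R + b²·σ²_B + c²·σ²_S + 2ab·covariance of R and B + 2ac·covariance of R and S + 2bc·covariance of B and S, with a = 0.5, b = -4, c = -9.
= 7 + 528 + 4811.4 + 84 + (-93.6) + (-2592)
= 2744.8.

σ²_V = 2744.8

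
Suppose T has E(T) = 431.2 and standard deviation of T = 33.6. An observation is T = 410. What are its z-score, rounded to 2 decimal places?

z = (T − E(T)) / standard deviation of T = (410 − 431.2) / 33.6 ≈ -0.63.

z = -0.63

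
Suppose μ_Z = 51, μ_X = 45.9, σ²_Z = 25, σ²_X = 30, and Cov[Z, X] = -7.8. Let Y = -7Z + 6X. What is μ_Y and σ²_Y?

μ_Y = -81.6, σ²_Y = 2960.2

μ_Y = (-7)·μ_Z + 6·μ_X = (-7)·51 + 6·45.9 = -81.6.
σ²_Y = a²·σ²_Z + b²·σ²_X + 2ab·Cov[Z, X] with a = -7, b = 6.
= (-7)²·25 + 6²·30 + 2·(-7)·6·(-7.8)
= 1225 + 1080 + 655.2 = 2960.2.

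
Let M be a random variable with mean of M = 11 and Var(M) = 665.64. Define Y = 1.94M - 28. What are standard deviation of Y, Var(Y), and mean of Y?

Y = 1.94M - 28 is linear with a = 1.94, b = -28.
standard deviation of M = √665.64 = 25.8.
standard deviation of Y = |a|·standard deviation of M = |1.94|·25.8 = 50.052.
Var(Y) = a²·Var(M) = 1.94²·665.64 = 2505.202704 (the additive constant -28 does not affect variance).
mean of Y = a·mean of M + b = 1.94·11 + (-28) = -6.66.

standard deviation of Y = 50.052, Var(Y) = 2505.202704, mean of Y = -6.66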